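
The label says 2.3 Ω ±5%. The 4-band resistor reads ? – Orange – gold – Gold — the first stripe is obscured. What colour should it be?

2.3 Ω = 23 × 10^-1.
The first band gives digit 2 of the significand, and 2 is red.

red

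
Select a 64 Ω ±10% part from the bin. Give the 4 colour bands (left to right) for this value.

blue, yellow, black, silver

64 Ω = 64 × 10^0.
6 → blue
4 → yellow
Multiplier 10^0 → black.
±10% tolerance → silver.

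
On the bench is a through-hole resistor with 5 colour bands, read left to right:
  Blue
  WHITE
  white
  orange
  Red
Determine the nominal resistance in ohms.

699000 Ω

Blue → 6 (first significant figure)
White → 9 (second significant figure)
White → 9 (third significant figure)
Orange → ×10^3 multiplier
699 × 1000 = 699000 Ω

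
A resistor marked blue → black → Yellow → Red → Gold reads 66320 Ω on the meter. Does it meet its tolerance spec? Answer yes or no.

no

Blue → 6 (first significant figure)
Black → 0 (second significant figure)
Yellow → 4 (third significant figure)
Red → ×10^2 multiplier
Gold → ±5% tolerance
604 × 100 = 60400 Ω
Allowed range: 57380 Ω to 63420 Ω.
66320 Ω lies outside that range.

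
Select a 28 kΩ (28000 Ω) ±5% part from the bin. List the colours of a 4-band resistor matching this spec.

28000 Ω = 28 × 10^3.
2 → red
8 → grey
Multiplier 10^3 → orange.
±5% tolerance → gold.

red, grey, orange, gold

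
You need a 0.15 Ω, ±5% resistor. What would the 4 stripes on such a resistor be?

brown, green, silver, gold

0.15 Ω = 15 × 10^-2.
1 → brown
5 → green
Multiplier 10^-2 → silver.
±5% tolerance → gold.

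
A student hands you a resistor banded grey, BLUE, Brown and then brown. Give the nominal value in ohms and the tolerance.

Grey → 8 (first significant figure)
Blue → 6 (second significant figure)
Brown → ×10 multiplier
Brown → ±1% tolerance
86 × 10 = 860 Ω

860 Ω ±1%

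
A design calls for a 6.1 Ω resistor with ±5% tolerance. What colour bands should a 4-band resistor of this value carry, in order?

6.1 Ω = 61 × 10^-1.
6 → blue
1 → brown
Multiplier 10^-1 → gold.
±5% tolerance → gold.

blue, brown, gold, gold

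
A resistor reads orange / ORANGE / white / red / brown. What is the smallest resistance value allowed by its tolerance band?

33561 Ω

Orange → 3 (first significant figure)
Orange → 3 (second significant figure)
White → 9 (third significant figure)
Red → ×10^2 multiplier
Brown → ±1% tolerance
339 × 100 = 33900 Ω
Smallest = 33900 × (1 − 1/100) = 33561 Ω.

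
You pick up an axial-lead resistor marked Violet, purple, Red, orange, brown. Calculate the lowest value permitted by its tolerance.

Violet → 7 (first significant figure)
Violet → 7 (second significant figure)
Red → 2 (third significant figure)
Orange → ×10^3 multiplier
Brown → ±1% tolerance
772 × 1000 = 772000 Ω
Lowest = 772000 × (1 − 1/100) = 764280 Ω.

764280 Ω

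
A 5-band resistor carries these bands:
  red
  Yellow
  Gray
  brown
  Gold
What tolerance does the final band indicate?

The last band, gold, is the tolerance band.
Gold corresponds to ±5%.

±5%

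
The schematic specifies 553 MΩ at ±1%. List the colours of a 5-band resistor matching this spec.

553000000 Ω = 553 × 10^6.
5 → green
5 → green
3 → orange
Multiplier 10^6 → blue.
±1% tolerance → brown.

green, green, orange, blue, brown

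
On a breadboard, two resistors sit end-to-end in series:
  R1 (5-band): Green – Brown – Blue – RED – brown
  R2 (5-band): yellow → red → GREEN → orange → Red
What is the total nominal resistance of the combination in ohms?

R1: green, brown, blue → 516; red ×10^2 → 51600 Ω.
R2: yellow, red, green → 425; orange ×10^3 → 425000 Ω.
Series: 51600 + 425000 = 476600 Ω.

476600 Ω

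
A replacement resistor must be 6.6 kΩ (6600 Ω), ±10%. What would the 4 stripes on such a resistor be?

6600 Ω = 66 × 10^2.
6 → blue
6 → blue
Multiplier 10^2 → red.
±10% tolerance → silver.

blue, blue, red, silver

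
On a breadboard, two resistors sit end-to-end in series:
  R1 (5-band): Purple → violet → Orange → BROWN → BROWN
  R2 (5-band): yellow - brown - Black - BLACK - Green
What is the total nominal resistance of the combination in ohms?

8140 Ω

R1: violet, violet, orange → 773; brown ×10 → 7730 Ω.
R2: yellow, brown, black → 410; black ×1 → 410 Ω.
Series: 7730 + 410 = 8140 Ω.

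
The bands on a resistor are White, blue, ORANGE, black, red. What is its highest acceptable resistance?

982.26 Ω

White → 9 (first significant figure)
Blue → 6 (second significant figure)
Orange → 3 (third significant figure)
Black → ×1 multiplier
Red → ±2% tolerance
963 × 1 = 963 Ω
Highest = 963 × (1 + 2/100) = 982.26 Ω.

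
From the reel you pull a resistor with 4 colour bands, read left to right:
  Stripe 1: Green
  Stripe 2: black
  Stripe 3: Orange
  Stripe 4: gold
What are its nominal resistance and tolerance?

50000 Ω ±5%

Green → 5 (first significant figure)
Black → 0 (second significant figure)
Orange → ×10^3 multiplier
Gold → ±5% tolerance
50 × 1000 = 50000 Ω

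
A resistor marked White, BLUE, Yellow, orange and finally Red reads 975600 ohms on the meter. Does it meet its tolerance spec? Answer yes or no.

White → 9 (first significant figure)
Blue → 6 (second significant figure)
Yellow → 4 (third significant figure)
Orange → ×10^3 multiplier
Red → ±2% tolerance
964 × 1000 = 964000 Ω
Allowed range: 944720 Ω to 983280 Ω.
975600 ohms lies inside that range.

yes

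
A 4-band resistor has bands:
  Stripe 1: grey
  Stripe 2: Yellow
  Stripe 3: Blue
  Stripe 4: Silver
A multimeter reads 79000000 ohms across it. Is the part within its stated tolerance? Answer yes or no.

Grey → 8 (first significant figure)
Yellow → 4 (second significant figure)
Blue → ×10^6 multiplier
Silver → ±10% tolerance
84 × 1000000 = 84000000 Ω
Allowed range: 75600000 Ω to 92400000 Ω.
79000000 ohms lies inside that range.

yes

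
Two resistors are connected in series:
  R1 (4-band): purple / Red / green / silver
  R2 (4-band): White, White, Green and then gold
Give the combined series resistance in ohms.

R1: violet, red → 72; green ×10^5 → 7200000 Ω.
R2: white, white → 99; green ×10^5 → 9900000 Ω.
Series: 7200000 + 9900000 = 17100000 Ω.

17100000 Ω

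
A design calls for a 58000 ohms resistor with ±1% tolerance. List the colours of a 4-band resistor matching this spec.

58000 Ω = 58 × 10^3.
5 → green
8 → grey
Multiplier 10^3 → orange.
±1% tolerance → brown.

green, grey, orange, brown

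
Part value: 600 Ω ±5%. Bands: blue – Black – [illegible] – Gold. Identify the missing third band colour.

brown

600 Ω = 60 × 10^1.
The third band is the multiplier, 10^1, which is brown.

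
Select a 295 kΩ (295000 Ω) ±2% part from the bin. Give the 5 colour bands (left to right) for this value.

295000 Ω = 295 × 10^3.
2 → red
9 → white
5 → green
Multiplier 10^3 → orange.
±2% tolerance → red.

red, white, green, orange, red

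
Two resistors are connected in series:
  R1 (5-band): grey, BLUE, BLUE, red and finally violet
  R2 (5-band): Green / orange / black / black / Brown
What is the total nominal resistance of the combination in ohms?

R1: grey, blue, blue → 866; red ×10^2 → 86600 Ω.
R2: green, orange, black → 530; black ×1 → 530 Ω.
Series: 86600 + 530 = 87130 Ω.

87130 Ω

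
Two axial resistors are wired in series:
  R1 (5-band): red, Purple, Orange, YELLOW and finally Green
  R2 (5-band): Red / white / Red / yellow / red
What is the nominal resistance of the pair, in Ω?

5650000 Ω

R1: red, violet, orange → 273; yellow ×10^4 → 2730000 Ω.
R2: red, white, red → 292; yellow ×10^4 → 2920000 Ω.
Series: 2730000 + 2920000 = 5650000 Ω.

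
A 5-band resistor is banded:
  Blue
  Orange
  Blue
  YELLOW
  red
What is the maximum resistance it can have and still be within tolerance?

Blue → 6 (first significant figure)
Orange → 3 (second significant figure)
Blue → 6 (third significant figure)
Yellow → ×10^4 multiplier
Red → ±2% tolerance
636 × 10000 = 6360000 Ω
Maximum = 6360000 × (1 + 2/100) = 6487200 Ω.

6487200 Ω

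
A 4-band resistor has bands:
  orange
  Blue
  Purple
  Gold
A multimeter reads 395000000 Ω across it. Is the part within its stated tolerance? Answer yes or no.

Orange → 3 (first significant figure)
Blue → 6 (second significant figure)
Violet → ×10^7 multiplier
Gold → ±5% tolerance
36 × 10000000 = 360000000 Ω
Allowed range: 342000000 Ω to 378000000 Ω.
395000000 Ω lies outside that range.

no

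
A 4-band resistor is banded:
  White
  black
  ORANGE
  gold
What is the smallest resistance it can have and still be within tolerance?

85500 Ω

White → 9 (first significant figure)
Black → 0 (second significant figure)
Orange → ×10^3 multiplier
Gold → ±5% tolerance
90 × 1000 = 90000 Ω
Smallest = 90000 × (1 − 5/100) = 85500 Ω.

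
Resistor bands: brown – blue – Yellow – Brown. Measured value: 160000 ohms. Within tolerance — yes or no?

Brown → 1 (first significant figure)
Blue → 6 (second significant figure)
Yellow → ×10^4 multiplier
Brown → ±1% tolerance
16 × 10000 = 160000 Ω
Allowed range: 158400 Ω to 161600 Ω.
160000 ohms lies inside that range.

yes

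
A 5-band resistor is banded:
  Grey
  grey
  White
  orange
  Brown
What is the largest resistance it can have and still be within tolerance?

897890 Ω

Grey → 8 (first significant figure)
Grey → 8 (second significant figure)
White → 9 (third significant figure)
Orange → ×10^3 multiplier
Brown → ±1% tolerance
889 × 1000 = 889000 Ω
Largest = 889000 × (1 + 1/100) = 897890 Ω.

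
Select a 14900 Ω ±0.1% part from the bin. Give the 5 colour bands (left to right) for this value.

brown, yellow, white, red, violet

14900 Ω = 149 × 10^2.
1 → brown
4 → yellow
9 → white
Multiplier 10^2 → red.
±0.1% tolerance → violet.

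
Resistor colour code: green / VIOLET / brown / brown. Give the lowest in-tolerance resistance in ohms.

Green → 5 (first significant figure)
Violet → 7 (second significant figure)
Brown → ×10 multiplier
Brown → ±1% tolerance
57 × 10 = 570 Ω
Lowest = 570 × (1 − 1/100) = 564.3 Ω.

564.3 Ω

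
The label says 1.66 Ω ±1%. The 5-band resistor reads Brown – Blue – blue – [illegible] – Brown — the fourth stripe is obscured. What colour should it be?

silver

1.66 Ω = 166 × 10^-2.
The fourth band is the multiplier, 10^-2, which is silver.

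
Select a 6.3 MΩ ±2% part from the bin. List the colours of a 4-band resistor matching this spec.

blue, orange, green, red

6300000 Ω = 63 × 10^5.
6 → blue
3 → orange
Multiplier 10^5 → green.
±2% tolerance → red.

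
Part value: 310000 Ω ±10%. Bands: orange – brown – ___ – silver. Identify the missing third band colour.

yellow

310000 Ω = 31 × 10^4.
The third band is the multiplier, 10^4, which is yellow.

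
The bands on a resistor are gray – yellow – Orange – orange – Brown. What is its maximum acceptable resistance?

851430 Ω

Grey → 8 (first significant figure)
Yellow → 4 (second significant figure)
Orange → 3 (third significant figure)
Orange → ×10^3 multiplier
Brown → ±1% tolerance
843 × 1000 = 843000 Ω
Maximum = 843000 × (1 + 1/100) = 851430 Ω.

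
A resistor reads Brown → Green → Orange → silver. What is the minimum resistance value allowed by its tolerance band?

Brown → 1 (first significant figure)
Green → 5 (second significant figure)
Orange → ×10^3 multiplier
Silver → ±10% tolerance
15 × 1000 = 15000 Ω
Minimum = 15000 × (1 − 10/100) = 13500 Ω.

13500 Ω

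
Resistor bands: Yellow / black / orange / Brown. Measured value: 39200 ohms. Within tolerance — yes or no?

Yellow → 4 (first significant figure)
Black → 0 (second significant figure)
Orange → ×10^3 multiplier
Brown → ±1% tolerance
40 × 1000 = 40000 Ω
Allowed range: 39600 Ω to 40400 Ω.
39200 ohms lies outside that range.

no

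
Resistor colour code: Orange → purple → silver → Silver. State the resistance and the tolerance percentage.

Orange → 3 (first significant figure)
Violet → 7 (second significant figure)
Silver → ×0.01 multiplier
Silver → ±10% tolerance
37 × 0.01 = 0.37 Ω

0.37 Ω ±10%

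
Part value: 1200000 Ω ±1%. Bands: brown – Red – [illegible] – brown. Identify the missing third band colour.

1200000 Ω = 12 × 10^5.
The third band is the multiplier, 10^5, which is green.

green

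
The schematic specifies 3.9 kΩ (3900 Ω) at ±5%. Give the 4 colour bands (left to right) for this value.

orange, white, red, gold

3900 Ω = 39 × 10^2.
3 → orange
9 → white
Multiplier 10^2 → red.
±5% tolerance → gold.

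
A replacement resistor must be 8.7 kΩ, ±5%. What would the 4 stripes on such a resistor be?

8700 Ω = 87 × 10^2.
8 → grey
7 → violet
Multiplier 10^2 → red.
±5% tolerance → gold.

grey, violet, red, gold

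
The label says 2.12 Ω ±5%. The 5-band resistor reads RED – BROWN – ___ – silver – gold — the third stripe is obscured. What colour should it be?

2.12 Ω = 212 × 10^-2.
The third band gives digit 2 of the significand, and 2 is red.

red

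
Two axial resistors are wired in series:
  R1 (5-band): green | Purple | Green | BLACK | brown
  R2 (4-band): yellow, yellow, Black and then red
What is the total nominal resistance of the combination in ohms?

619 Ω

R1: green, violet, green → 575; black ×1 → 575 Ω.
R2: yellow, yellow → 44; black ×1 → 44 Ω.
Series: 575 + 44 = 619 Ω.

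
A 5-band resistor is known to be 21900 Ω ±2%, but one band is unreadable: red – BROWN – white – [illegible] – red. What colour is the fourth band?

21900 Ω = 219 × 10^2.
The fourth band is the multiplier, 10^2, which is red.

red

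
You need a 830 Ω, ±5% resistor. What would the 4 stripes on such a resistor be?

grey, orange, brown, gold

830 Ω = 83 × 10^1.
8 → grey
3 → orange
Multiplier 10^1 → brown.
±5% tolerance → gold.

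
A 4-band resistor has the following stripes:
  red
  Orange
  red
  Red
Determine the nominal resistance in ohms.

2300 Ω

Red → 2 (first significant figure)
Orange → 3 (second significant figure)
Red → ×10^2 multiplier
23 × 100 = 2300 Ω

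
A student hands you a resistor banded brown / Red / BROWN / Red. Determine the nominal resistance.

120 Ω

Brown → 1 (first significant figure)
Red → 2 (second significant figure)
Brown → ×10 multiplier
12 × 10 = 120 Ω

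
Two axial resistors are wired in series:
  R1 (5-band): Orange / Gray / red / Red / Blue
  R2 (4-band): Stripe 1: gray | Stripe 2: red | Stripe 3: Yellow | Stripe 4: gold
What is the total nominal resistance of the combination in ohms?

R1: orange, grey, red → 382; red ×10^2 → 38200 Ω.
R2: grey, red → 82; yellow ×10^4 → 820000 Ω.
Series: 38200 + 820000 = 858200 Ω.

858200 Ω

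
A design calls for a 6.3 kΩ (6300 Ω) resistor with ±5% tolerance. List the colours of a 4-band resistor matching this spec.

blue, orange, red, gold

6300 Ω = 63 × 10^2.
6 → blue
3 → orange
Multiplier 10^2 → red.
±5% tolerance → gold.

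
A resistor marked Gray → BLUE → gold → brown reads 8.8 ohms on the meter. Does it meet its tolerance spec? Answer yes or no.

Grey → 8 (first significant figure)
Blue → 6 (second significant figure)
Gold → ×0.1 multiplier
Brown → ±1% tolerance
86 × 0.1 = 8.6 Ω
Allowed range: 8.514 Ω to 8.686 Ω.
8.8 ohms lies outside that range.

no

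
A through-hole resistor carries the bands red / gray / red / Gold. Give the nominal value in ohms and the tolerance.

2800 Ω ±5%

Red → 2 (first significant figure)
Grey → 8 (second significant figure)
Red → ×10^2 multiplier
Gold → ±5% tolerance
28 × 100 = 2800 Ω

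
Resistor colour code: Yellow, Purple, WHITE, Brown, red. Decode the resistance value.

Yellow → 4 (first significant figure)
Violet → 7 (second significant figure)
White → 9 (third significant figure)
Brown → ×10 multiplier
479 × 10 = 4790 Ω

4790 Ω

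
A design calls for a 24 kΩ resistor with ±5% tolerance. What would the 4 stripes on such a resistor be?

24000 Ω = 24 × 10^3.
2 → red
4 → yellow
Multiplier 10^3 → orange.
±5% tolerance → gold.

red, yellow, orange, gold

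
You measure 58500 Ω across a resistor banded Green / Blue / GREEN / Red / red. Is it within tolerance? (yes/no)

Green → 5 (first significant figure)
Blue → 6 (second significant figure)
Green → 5 (third significant figure)
Red → ×10^2 multiplier
Red → ±2% tolerance
565 × 100 = 56500 Ω
Allowed range: 55370 Ω to 57630 Ω.
58500 Ω lies outside that range.

no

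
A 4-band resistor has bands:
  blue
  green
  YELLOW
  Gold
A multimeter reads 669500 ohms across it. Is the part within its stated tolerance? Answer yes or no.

yes

Blue → 6 (first significant figure)
Green → 5 (second significant figure)
Yellow → ×10^4 multiplier
Gold → ±5% tolerance
65 × 10000 = 650000 Ω
Allowed range: 617500 Ω to 682500 Ω.
669500 ohms lies inside that range.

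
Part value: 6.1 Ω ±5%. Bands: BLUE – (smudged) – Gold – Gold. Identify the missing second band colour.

6.1 Ω = 61 × 10^-1.
The second band gives digit 1 of the significand, and 1 is brown.

brown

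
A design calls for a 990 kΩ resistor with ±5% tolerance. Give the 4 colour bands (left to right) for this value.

990000 Ω = 99 × 10^4.
9 → white
9 → white
Multiplier 10^4 → yellow.
±5% tolerance → gold.

white, white, yellow, gold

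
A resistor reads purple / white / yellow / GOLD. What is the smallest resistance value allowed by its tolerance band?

Violet → 7 (first significant figure)
White → 9 (second significant figure)
Yellow → ×10^4 multiplier
Gold → ±5% tolerance
79 × 10000 = 790000 Ω
Smallest = 790000 × (1 − 5/100) = 750500 Ω.

750500 Ω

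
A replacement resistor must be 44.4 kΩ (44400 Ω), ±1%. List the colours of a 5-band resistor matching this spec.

44400 Ω = 444 × 10^2.
4 → yellow
4 → yellow
4 → yellow
Multiplier 10^2 → red.
±1% tolerance → brown.

yellow, yellow, yellow, red, brown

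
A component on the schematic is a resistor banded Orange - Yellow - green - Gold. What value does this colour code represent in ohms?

Orange → 3 (first significant figure)
Yellow → 4 (second significant figure)
Green → ×10^5 multiplier
34 × 100000 = 3400000 Ω

3400000 Ω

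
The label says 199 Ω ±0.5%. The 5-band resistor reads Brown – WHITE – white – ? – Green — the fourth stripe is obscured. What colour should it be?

black

199 Ω = 199 × 10^0.
The fourth band is the multiplier, 10^0, which is black.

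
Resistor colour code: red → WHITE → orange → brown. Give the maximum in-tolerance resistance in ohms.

Red → 2 (first significant figure)
White → 9 (second significant figure)
Orange → ×10^3 multiplier
Brown → ±1% tolerance
29 × 1000 = 29000 Ω
Maximum = 29000 × (1 + 1/100) = 29290 Ω.

29290 Ω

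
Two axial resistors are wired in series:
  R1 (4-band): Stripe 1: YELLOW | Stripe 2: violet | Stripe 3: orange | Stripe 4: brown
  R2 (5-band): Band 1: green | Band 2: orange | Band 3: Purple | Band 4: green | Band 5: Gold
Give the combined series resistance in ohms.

53747000 Ω

R1: yellow, violet → 47; orange ×10^3 → 47000 Ω.
R2: green, orange, violet → 537; green ×10^5 → 53700000 Ω.
Series: 47000 + 53700000 = 53747000 Ω.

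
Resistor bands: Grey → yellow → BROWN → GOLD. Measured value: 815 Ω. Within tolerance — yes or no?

Grey → 8 (first significant figure)
Yellow → 4 (second significant figure)
Brown → ×10 multiplier
Gold → ±5% tolerance
84 × 10 = 840 Ω
Allowed range: 798 Ω to 882 Ω.
815 Ω lies inside that range.

yes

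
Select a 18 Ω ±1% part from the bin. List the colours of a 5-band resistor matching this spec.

18 Ω = 180 × 10^-1.
1 → brown
8 → grey
0 → black
Multiplier 10^-1 → gold.
±1% tolerance → brown.

brown, grey, black, gold, brown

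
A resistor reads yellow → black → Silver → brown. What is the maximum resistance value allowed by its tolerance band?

0.404 Ω

Yellow → 4 (first significant figure)
Black → 0 (second significant figure)
Silver → ×0.01 multiplier
Brown → ±1% tolerance
40 × 0.01 = 0.4 Ω
Maximum = 0.4 × (1 + 1/100) = 0.404 Ω.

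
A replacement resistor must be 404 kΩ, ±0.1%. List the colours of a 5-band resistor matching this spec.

404000 Ω = 404 × 10^3.
4 → yellow
0 → black
4 → yellow
Multiplier 10^3 → orange.
±0.1% tolerance → violet.

yellow, black, yellow, orange, violet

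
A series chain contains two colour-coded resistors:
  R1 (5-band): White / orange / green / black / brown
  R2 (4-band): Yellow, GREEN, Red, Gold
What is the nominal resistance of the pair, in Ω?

5435 Ω

R1: white, orange, green → 935; black ×1 → 935 Ω.
R2: yellow, green → 45; red ×10^2 → 4500 Ω.
Series: 935 + 4500 = 5435 Ω.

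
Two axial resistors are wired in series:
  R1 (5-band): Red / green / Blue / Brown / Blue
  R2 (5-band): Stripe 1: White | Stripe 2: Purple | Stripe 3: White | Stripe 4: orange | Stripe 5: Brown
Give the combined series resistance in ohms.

R1: red, green, blue → 256; brown ×10 → 2560 Ω.
R2: white, violet, white → 979; orange ×10^3 → 979000 Ω.
Series: 2560 + 979000 = 981560 Ω.

981560 Ω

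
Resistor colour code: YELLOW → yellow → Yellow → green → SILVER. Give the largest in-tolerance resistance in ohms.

48840000 Ω

Yellow → 4 (first significant figure)
Yellow → 4 (second significant figure)
Yellow → 4 (third significant figure)
Green → ×10^5 multiplier
Silver → ±10% tolerance
444 × 100000 = 44400000 Ω
Largest = 44400000 × (1 + 10/100) = 48840000 Ω.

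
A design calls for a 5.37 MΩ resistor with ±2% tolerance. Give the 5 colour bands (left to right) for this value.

5370000 Ω = 537 × 10^4.
5 → green
3 → orange
7 → violet
Multiplier 10^4 → yellow.
±2% tolerance → red.

green, orange, violet, yellow, red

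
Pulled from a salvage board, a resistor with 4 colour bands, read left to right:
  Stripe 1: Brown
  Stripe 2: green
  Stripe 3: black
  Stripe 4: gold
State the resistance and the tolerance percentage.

15 Ω ±5%

Brown → 1 (first significant figure)
Green → 5 (second significant figure)
Black → ×1 multiplier
Gold → ±5% tolerance
15 × 1 = 15 Ω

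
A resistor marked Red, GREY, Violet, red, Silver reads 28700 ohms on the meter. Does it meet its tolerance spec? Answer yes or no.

yes

Red → 2 (first significant figure)
Grey → 8 (second significant figure)
Violet → 7 (third significant figure)
Red → ×10^2 multiplier
Silver → ±10% tolerance
287 × 100 = 28700 Ω
Allowed range: 25830 Ω to 31570 Ω.
28700 ohms lies inside that range.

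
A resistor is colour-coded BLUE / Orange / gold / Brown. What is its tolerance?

The last band, brown, is the tolerance band.
Brown corresponds to ±1%.

±1%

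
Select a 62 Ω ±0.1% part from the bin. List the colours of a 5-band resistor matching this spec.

62 Ω = 620 × 10^-1.
6 → blue
2 → red
0 → black
Multiplier 10^-1 → gold.
±0.1% tolerance → violet.

blue, red, black, gold, violet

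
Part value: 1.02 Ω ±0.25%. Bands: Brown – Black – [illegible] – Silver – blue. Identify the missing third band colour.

1.02 Ω = 102 × 10^-2.
The third band gives digit 2 of the significand, and 2 is red.

red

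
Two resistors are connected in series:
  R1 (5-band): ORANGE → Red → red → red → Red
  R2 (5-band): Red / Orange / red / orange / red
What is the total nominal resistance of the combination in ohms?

264200 Ω

R1: orange, red, red → 322; red ×10^2 → 32200 Ω.
R2: red, orange, red → 232; orange ×10^3 → 232000 Ω.
Series: 32200 + 232000 = 264200 Ω.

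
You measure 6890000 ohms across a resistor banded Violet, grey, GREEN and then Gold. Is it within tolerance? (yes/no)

no

Violet → 7 (first significant figure)
Grey → 8 (second significant figure)
Green → ×10^5 multiplier
Gold → ±5% tolerance
78 × 100000 = 7800000 Ω
Allowed range: 7410000 Ω to 8190000 Ω.
6890000 ohms lies outside that range.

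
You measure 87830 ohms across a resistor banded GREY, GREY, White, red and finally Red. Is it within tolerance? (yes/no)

Grey → 8 (first significant figure)
Grey → 8 (second significant figure)
White → 9 (third significant figure)
Red → ×10^2 multiplier
Red → ±2% tolerance
889 × 100 = 88900 Ω
Allowed range: 87122 Ω to 90678 Ω.
87830 ohms lies inside that range.

yes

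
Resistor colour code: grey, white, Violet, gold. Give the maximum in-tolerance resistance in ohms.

Grey → 8 (first significant figure)
White → 9 (second significant figure)
Violet → ×10^7 multiplier
Gold → ±5% tolerance
89 × 10000000 = 890000000 Ω
Maximum = 890000000 × (1 + 5/100) = 934500000 Ω.

934500000 Ω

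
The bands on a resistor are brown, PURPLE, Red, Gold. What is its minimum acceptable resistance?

1615 Ω

Brown → 1 (first significant figure)
Violet → 7 (second significant figure)
Red → ×10^2 multiplier
Gold → ±5% tolerance
17 × 100 = 1700 Ω
Minimum = 1700 × (1 − 5/100) = 1615 Ω.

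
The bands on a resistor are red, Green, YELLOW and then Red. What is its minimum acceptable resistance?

245000 Ω

Red → 2 (first significant figure)
Green → 5 (second significant figure)
Yellow → ×10^4 multiplier
Red → ±2% tolerance
25 × 10000 = 250000 Ω
Minimum = 250000 × (1 − 2/100) = 245000 Ω.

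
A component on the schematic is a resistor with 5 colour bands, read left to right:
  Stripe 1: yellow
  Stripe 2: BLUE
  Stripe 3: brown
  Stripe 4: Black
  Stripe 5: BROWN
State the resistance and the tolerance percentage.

Yellow → 4 (first significant figure)
Blue → 6 (second significant figure)
Brown → 1 (third significant figure)
Black → ×1 multiplier
Brown → ±1% tolerance
461 × 1 = 461 Ω

461 Ω ±1%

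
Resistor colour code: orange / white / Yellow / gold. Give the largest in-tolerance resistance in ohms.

409500 Ω

Orange → 3 (first significant figure)
White → 9 (second significant figure)
Yellow → ×10^4 multiplier
Gold → ±5% tolerance
39 × 10000 = 390000 Ω
Largest = 390000 × (1 + 5/100) = 409500 Ω.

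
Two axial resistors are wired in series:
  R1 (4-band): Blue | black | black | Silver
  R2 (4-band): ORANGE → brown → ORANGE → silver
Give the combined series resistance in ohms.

31060 Ω

R1: blue, black → 60; black ×1 → 60 Ω.
R2: orange, brown → 31; orange ×10^3 → 31000 Ω.
Series: 60 + 31000 = 31060 Ω.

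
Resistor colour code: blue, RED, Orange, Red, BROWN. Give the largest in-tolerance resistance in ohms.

62923 Ω

Blue → 6 (first significant figure)
Red → 2 (second significant figure)
Orange → 3 (third significant figure)
Red → ×10^2 multiplier
Brown → ±1% tolerance
623 × 100 = 62300 Ω
Largest = 62300 × (1 + 1/100) = 62923 Ω.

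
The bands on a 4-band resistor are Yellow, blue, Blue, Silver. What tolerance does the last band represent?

The last band, silver, is the tolerance band.
Silver corresponds to ±10%.

±10%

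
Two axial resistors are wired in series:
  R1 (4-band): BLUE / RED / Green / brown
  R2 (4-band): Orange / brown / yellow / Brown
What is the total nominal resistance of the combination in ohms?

6510000 Ω

R1: blue, red → 62; green ×10^5 → 6200000 Ω.
R2: orange, brown → 31; yellow ×10^4 → 310000 Ω.
Series: 6200000 + 310000 = 6510000 Ω.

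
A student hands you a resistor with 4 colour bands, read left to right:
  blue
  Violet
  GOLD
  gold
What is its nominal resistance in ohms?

6.7 Ω

Blue → 6 (first significant figure)
Violet → 7 (second significant figure)
Gold → ×0.1 multiplier
67 × 0.1 = 6.7 Ω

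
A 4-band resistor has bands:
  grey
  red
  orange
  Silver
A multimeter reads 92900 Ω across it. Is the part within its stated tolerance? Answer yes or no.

no

Grey → 8 (first significant figure)
Red → 2 (second significant figure)
Orange → ×10^3 multiplier
Silver → ±10% tolerance
82 × 1000 = 82000 Ω
Allowed range: 73800 Ω to 90200 Ω.
92900 Ω lies outside that range.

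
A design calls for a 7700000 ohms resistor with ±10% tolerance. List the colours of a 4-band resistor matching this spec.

violet, violet, green, silver

7700000 Ω = 77 × 10^5.
7 → violet
7 → violet
Multiplier 10^5 → green.
±10% tolerance → silver.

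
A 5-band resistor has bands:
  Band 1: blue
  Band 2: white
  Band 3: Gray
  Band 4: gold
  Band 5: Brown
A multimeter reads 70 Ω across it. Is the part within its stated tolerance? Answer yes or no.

Blue → 6 (first significant figure)
White → 9 (second significant figure)
Grey → 8 (third significant figure)
Gold → ×0.1 multiplier
Brown → ±1% tolerance
698 × 0.1 = 69.8 Ω
Allowed range: 69.102 Ω to 70.498 Ω.
70 Ω lies inside that range.

yes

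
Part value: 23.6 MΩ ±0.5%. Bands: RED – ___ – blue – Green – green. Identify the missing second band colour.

orange

23600000 Ω = 236 × 10^5.
The second band gives digit 3 of the significand, and 3 is orange.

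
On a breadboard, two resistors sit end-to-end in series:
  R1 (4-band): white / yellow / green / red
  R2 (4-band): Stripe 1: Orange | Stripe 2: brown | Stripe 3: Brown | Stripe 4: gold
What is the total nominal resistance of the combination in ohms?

R1: white, yellow → 94; green ×10^5 → 9400000 Ω.
R2: orange, brown → 31; brown ×10 → 310 Ω.
Series: 9400000 + 310 = 9400310 Ω.

9400310 Ω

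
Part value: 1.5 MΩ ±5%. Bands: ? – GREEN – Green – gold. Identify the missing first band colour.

brown

1500000 Ω = 15 × 10^5.
The first band gives digit 1 of the significand, and 1 is brown.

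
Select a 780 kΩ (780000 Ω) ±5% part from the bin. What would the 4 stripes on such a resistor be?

780000 Ω = 78 × 10^4.
7 → violet
8 → grey
Multiplier 10^4 → yellow.
±5% tolerance → gold.

violet, grey, yellow, gold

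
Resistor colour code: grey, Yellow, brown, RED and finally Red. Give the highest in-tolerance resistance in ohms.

Grey → 8 (first significant figure)
Yellow → 4 (second significant figure)
Brown → 1 (third significant figure)
Red → ×10^2 multiplier
Red → ±2% tolerance
841 × 100 = 84100 Ω
Highest = 84100 × (1 + 2/100) = 85782 Ω.

85782 Ω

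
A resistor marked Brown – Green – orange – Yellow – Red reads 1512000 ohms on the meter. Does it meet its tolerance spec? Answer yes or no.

yes

Brown → 1 (first significant figure)
Green → 5 (second significant figure)
Orange → 3 (third significant figure)
Yellow → ×10^4 multiplier
Red → ±2% tolerance
153 × 10000 = 1530000 Ω
Allowed range: 1499400 Ω to 1560600 Ω.
1512000 ohms lies inside that range.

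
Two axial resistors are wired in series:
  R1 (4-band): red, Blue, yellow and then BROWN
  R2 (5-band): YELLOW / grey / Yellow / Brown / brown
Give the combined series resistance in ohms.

R1: red, blue → 26; yellow ×10^4 → 260000 Ω.
R2: yellow, grey, yellow → 484; brown ×10 → 4840 Ω.
Series: 260000 + 4840 = 264840 Ω.

264840 Ω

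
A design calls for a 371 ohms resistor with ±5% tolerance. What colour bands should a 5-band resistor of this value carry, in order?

371 Ω = 371 × 10^0.
3 → orange
7 → violet
1 → brown
Multiplier 10^0 → black.
±5% tolerance → gold.

orange, violet, brown, black, gold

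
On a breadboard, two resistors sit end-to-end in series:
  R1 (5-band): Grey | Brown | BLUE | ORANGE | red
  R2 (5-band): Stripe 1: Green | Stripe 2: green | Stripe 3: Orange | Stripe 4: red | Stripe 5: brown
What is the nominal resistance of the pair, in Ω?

R1: grey, brown, blue → 816; orange ×10^3 → 816000 Ω.
R2: green, green, orange → 553; red ×10^2 → 55300 Ω.
Series: 816000 + 55300 = 871300 Ω.

871300 Ω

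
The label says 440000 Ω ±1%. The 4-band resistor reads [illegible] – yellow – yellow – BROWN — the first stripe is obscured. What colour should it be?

440000 Ω = 44 × 10^4.
The first band gives digit 4 of the significand, and 4 is yellow.

yellow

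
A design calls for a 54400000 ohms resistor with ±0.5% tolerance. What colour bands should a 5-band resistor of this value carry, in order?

54400000 Ω = 544 × 10^5.
5 → green
4 → yellow
4 → yellow
Multiplier 10^5 → green.
±0.5% tolerance → green.

green, yellow, yellow, green, green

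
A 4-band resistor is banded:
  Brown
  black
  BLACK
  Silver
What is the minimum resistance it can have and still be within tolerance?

Brown → 1 (first significant figure)
Black → 0 (second significant figure)
Black → ×1 multiplier
Silver → ±10% tolerance
10 × 1 = 10 Ω
Minimum = 10 × (1 − 10/100) = 9 Ω.

9 Ω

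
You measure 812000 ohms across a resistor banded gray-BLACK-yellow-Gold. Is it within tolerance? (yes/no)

Grey → 8 (first significant figure)
Black → 0 (second significant figure)
Yellow → ×10^4 multiplier
Gold → ±5% tolerance
80 × 10000 = 800000 Ω
Allowed range: 760000 Ω to 840000 Ω.
812000 ohms lies inside that range.

yes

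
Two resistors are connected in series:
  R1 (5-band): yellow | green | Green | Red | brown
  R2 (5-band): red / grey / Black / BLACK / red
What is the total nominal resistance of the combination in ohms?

45780 Ω

R1: yellow, green, green → 455; red ×10^2 → 45500 Ω.
R2: red, grey, black → 280; black ×1 → 280 Ω.
Series: 45500 + 280 = 45780 Ω.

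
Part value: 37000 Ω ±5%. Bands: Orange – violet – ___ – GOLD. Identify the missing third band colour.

orange

37000 Ω = 37 × 10^3.
The third band is the multiplier, 10^3, which is orange.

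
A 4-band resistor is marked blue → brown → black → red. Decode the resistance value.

61 Ω

Blue → 6 (first significant figure)
Brown → 1 (second significant figure)
Black → ×1 multiplier
61 × 1 = 61 Ω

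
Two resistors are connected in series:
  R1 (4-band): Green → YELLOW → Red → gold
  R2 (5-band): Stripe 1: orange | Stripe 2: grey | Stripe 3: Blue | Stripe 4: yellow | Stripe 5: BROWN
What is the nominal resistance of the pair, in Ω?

3865400 Ω

R1: green, yellow → 54; red ×10^2 → 5400 Ω.
R2: orange, grey, blue → 386; yellow ×10^4 → 3860000 Ω.
Series: 5400 + 3860000 = 3865400 Ω.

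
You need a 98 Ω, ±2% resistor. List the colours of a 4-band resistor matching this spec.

white, grey, black, red

98 Ω = 98 × 10^0.
9 → white
8 → grey
Multiplier 10^0 → black.
±2% tolerance → red.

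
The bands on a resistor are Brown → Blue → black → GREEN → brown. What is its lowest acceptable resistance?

Brown → 1 (first significant figure)
Blue → 6 (second significant figure)
Black → 0 (third significant figure)
Green → ×10^5 multiplier
Brown → ±1% tolerance
160 × 100000 = 16000000 Ω
Lowest = 16000000 × (1 − 1/100) = 15840000 Ω.

15840000 Ω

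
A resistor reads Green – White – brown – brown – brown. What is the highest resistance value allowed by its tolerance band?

5969.1 Ω

Green → 5 (first significant figure)
White → 9 (second significant figure)
Brown → 1 (third significant figure)
Brown → ×10 multiplier
Brown → ±1% tolerance
591 × 10 = 5910 Ω
Highest = 5910 × (1 + 1/100) = 5969.1 Ω.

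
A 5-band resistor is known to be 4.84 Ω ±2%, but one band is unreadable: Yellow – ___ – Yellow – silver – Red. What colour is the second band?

grey

4.84 Ω = 484 × 10^-2.
The second band gives digit 8 of the significand, and 8 is grey.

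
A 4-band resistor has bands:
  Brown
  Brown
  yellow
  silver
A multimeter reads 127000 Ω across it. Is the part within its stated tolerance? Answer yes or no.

no

Brown → 1 (first significant figure)
Brown → 1 (second significant figure)
Yellow → ×10^4 multiplier
Silver → ±10% tolerance
11 × 10000 = 110000 Ω
Allowed range: 99000 Ω to 121000 Ω.
127000 Ω lies outside that range.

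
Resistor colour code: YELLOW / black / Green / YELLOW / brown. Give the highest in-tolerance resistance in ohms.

4090500 Ω

Yellow → 4 (first significant figure)
Black → 0 (second significant figure)
Green → 5 (third significant figure)
Yellow → ×10^4 multiplier
Brown → ±1% tolerance
405 × 10000 = 4050000 Ω
Highest = 4050000 × (1 + 1/100) = 4090500 Ω.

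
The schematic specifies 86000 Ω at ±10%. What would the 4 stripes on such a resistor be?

grey, blue, orange, silver

86000 Ω = 86 × 10^3.
8 → grey
6 → blue
Multiplier 10^3 → orange.
±10% tolerance → silver.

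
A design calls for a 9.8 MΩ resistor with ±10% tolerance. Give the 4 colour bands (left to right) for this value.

white, grey, green, silver

9800000 Ω = 98 × 10^5.
9 → white
8 → grey
Multiplier 10^5 → green.
±10% tolerance → silver.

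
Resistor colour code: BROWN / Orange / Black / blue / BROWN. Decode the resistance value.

130000000 Ω

Brown → 1 (first significant figure)
Orange → 3 (second significant figure)
Black → 0 (third significant figure)
Blue → ×10^6 multiplier
130 × 1000000 = 130000000 Ω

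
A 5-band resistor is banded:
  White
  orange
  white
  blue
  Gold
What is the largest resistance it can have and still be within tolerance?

985950000 Ω

White → 9 (first significant figure)
Orange → 3 (second significant figure)
White → 9 (third significant figure)
Blue → ×10^6 multiplier
Gold → ±5% tolerance
939 × 1000000 = 939000000 Ω
Largest = 939000000 × (1 + 5/100) = 985950000 Ω.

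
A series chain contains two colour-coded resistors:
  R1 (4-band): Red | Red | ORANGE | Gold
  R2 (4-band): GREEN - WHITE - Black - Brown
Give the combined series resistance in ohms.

22059 Ω

R1: red, red → 22; orange ×10^3 → 22000 Ω.
R2: green, white → 59; black ×1 → 59 Ω.
Series: 22000 + 59 = 22059 Ω.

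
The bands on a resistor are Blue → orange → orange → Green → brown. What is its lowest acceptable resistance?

Blue → 6 (first significant figure)
Orange → 3 (second significant figure)
Orange → 3 (third significant figure)
Green → ×10^5 multiplier
Brown → ±1% tolerance
633 × 100000 = 63300000 Ω
Lowest = 63300000 × (1 − 1/100) = 62667000 Ω.

62667000 Ω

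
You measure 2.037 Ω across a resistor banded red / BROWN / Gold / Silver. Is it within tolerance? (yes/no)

yes

Red → 2 (first significant figure)
Brown → 1 (second significant figure)
Gold → ×0.1 multiplier
Silver → ±10% tolerance
21 × 0.1 = 2.1 Ω
Allowed range: 1.89 Ω to 2.31 Ω.
2.037 Ω lies inside that range.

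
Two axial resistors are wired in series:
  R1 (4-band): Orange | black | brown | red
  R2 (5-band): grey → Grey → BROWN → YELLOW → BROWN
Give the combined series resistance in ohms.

R1: orange, black → 30; brown ×10 → 300 Ω.
R2: grey, grey, brown → 881; yellow ×10^4 → 8810000 Ω.
Series: 300 + 8810000 = 8810300 Ω.

8810300 Ω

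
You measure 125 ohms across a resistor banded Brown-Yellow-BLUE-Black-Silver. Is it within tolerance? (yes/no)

Brown → 1 (first significant figure)
Yellow → 4 (second significant figure)
Blue → 6 (third significant figure)
Black → ×1 multiplier
Silver → ±10% tolerance
146 × 1 = 146 Ω
Allowed range: 131.4 Ω to 160.6 Ω.
125 ohms lies outside that range.

no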